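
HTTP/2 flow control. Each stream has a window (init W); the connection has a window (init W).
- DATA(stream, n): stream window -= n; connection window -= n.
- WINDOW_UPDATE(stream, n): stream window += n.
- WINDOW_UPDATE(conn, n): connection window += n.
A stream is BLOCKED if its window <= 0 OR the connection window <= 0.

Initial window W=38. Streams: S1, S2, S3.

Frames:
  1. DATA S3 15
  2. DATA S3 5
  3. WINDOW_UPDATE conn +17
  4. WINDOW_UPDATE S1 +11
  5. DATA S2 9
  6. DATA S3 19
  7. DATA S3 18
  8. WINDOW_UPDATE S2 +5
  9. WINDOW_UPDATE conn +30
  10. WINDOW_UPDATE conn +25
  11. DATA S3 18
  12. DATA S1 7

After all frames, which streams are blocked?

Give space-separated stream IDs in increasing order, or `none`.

Answer: S3

Derivation:
Op 1: conn=23 S1=38 S2=38 S3=23 blocked=[]
Op 2: conn=18 S1=38 S2=38 S3=18 blocked=[]
Op 3: conn=35 S1=38 S2=38 S3=18 blocked=[]
Op 4: conn=35 S1=49 S2=38 S3=18 blocked=[]
Op 5: conn=26 S1=49 S2=29 S3=18 blocked=[]
Op 6: conn=7 S1=49 S2=29 S3=-1 blocked=[3]
Op 7: conn=-11 S1=49 S2=29 S3=-19 blocked=[1, 2, 3]
Op 8: conn=-11 S1=49 S2=34 S3=-19 blocked=[1, 2, 3]
Op 9: conn=19 S1=49 S2=34 S3=-19 blocked=[3]
Op 10: conn=44 S1=49 S2=34 S3=-19 blocked=[3]
Op 11: conn=26 S1=49 S2=34 S3=-37 blocked=[3]
Op 12: conn=19 S1=42 S2=34 S3=-37 blocked=[3]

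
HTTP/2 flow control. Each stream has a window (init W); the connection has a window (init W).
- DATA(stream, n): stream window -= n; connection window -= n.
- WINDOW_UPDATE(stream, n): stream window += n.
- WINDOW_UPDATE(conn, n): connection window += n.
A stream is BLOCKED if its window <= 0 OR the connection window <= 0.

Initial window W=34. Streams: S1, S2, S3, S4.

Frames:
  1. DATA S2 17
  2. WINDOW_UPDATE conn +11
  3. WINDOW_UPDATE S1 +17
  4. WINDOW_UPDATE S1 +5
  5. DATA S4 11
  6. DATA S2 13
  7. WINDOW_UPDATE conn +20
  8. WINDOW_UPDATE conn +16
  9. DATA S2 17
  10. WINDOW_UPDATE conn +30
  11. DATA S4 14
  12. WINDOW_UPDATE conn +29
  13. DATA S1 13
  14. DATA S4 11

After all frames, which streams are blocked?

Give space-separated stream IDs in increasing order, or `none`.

Answer: S2 S4

Derivation:
Op 1: conn=17 S1=34 S2=17 S3=34 S4=34 blocked=[]
Op 2: conn=28 S1=34 S2=17 S3=34 S4=34 blocked=[]
Op 3: conn=28 S1=51 S2=17 S3=34 S4=34 blocked=[]
Op 4: conn=28 S1=56 S2=17 S3=34 S4=34 blocked=[]
Op 5: conn=17 S1=56 S2=17 S3=34 S4=23 blocked=[]
Op 6: conn=4 S1=56 S2=4 S3=34 S4=23 blocked=[]
Op 7: conn=24 S1=56 S2=4 S3=34 S4=23 blocked=[]
Op 8: conn=40 S1=56 S2=4 S3=34 S4=23 blocked=[]
Op 9: conn=23 S1=56 S2=-13 S3=34 S4=23 blocked=[2]
Op 10: conn=53 S1=56 S2=-13 S3=34 S4=23 blocked=[2]
Op 11: conn=39 S1=56 S2=-13 S3=34 S4=9 blocked=[2]
Op 12: conn=68 S1=56 S2=-13 S3=34 S4=9 blocked=[2]
Op 13: conn=55 S1=43 S2=-13 S3=34 S4=9 blocked=[2]
Op 14: conn=44 S1=43 S2=-13 S3=34 S4=-2 blocked=[2, 4]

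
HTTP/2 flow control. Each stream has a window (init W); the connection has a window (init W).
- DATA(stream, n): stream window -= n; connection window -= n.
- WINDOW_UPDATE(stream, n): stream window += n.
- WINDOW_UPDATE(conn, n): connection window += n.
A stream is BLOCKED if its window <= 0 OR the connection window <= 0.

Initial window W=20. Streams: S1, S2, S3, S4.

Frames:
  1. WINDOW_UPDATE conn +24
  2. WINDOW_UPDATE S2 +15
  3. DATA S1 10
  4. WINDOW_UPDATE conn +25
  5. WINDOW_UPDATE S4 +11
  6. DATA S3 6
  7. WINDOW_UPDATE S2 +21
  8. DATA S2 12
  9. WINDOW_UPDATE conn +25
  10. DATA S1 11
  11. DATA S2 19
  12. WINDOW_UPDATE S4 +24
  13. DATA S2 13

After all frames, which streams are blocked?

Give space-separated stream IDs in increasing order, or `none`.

Op 1: conn=44 S1=20 S2=20 S3=20 S4=20 blocked=[]
Op 2: conn=44 S1=20 S2=35 S3=20 S4=20 blocked=[]
Op 3: conn=34 S1=10 S2=35 S3=20 S4=20 blocked=[]
Op 4: conn=59 S1=10 S2=35 S3=20 S4=20 blocked=[]
Op 5: conn=59 S1=10 S2=35 S3=20 S4=31 blocked=[]
Op 6: conn=53 S1=10 S2=35 S3=14 S4=31 blocked=[]
Op 7: conn=53 S1=10 S2=56 S3=14 S4=31 blocked=[]
Op 8: conn=41 S1=10 S2=44 S3=14 S4=31 blocked=[]
Op 9: conn=66 S1=10 S2=44 S3=14 S4=31 blocked=[]
Op 10: conn=55 S1=-1 S2=44 S3=14 S4=31 blocked=[1]
Op 11: conn=36 S1=-1 S2=25 S3=14 S4=31 blocked=[1]
Op 12: conn=36 S1=-1 S2=25 S3=14 S4=55 blocked=[1]
Op 13: conn=23 S1=-1 S2=12 S3=14 S4=55 blocked=[1]

Answer: S1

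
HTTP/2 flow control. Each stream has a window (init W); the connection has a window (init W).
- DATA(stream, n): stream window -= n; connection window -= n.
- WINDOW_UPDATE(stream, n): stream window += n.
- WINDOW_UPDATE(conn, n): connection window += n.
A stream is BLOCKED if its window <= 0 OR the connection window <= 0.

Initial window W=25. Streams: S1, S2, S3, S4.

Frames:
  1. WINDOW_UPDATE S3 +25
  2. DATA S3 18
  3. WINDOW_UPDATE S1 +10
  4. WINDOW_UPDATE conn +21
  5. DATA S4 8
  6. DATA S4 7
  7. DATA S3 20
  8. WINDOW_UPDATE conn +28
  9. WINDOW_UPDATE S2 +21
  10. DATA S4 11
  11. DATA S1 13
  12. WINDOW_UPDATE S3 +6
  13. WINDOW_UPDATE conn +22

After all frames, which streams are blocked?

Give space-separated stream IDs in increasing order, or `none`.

Answer: S4

Derivation:
Op 1: conn=25 S1=25 S2=25 S3=50 S4=25 blocked=[]
Op 2: conn=7 S1=25 S2=25 S3=32 S4=25 blocked=[]
Op 3: conn=7 S1=35 S2=25 S3=32 S4=25 blocked=[]
Op 4: conn=28 S1=35 S2=25 S3=32 S4=25 blocked=[]
Op 5: conn=20 S1=35 S2=25 S3=32 S4=17 blocked=[]
Op 6: conn=13 S1=35 S2=25 S3=32 S4=10 blocked=[]
Op 7: conn=-7 S1=35 S2=25 S3=12 S4=10 blocked=[1, 2, 3, 4]
Op 8: conn=21 S1=35 S2=25 S3=12 S4=10 blocked=[]
Op 9: conn=21 S1=35 S2=46 S3=12 S4=10 blocked=[]
Op 10: conn=10 S1=35 S2=46 S3=12 S4=-1 blocked=[4]
Op 11: conn=-3 S1=22 S2=46 S3=12 S4=-1 blocked=[1, 2, 3, 4]
Op 12: conn=-3 S1=22 S2=46 S3=18 S4=-1 blocked=[1, 2, 3, 4]
Op 13: conn=19 S1=22 S2=46 S3=18 S4=-1 blocked=[4]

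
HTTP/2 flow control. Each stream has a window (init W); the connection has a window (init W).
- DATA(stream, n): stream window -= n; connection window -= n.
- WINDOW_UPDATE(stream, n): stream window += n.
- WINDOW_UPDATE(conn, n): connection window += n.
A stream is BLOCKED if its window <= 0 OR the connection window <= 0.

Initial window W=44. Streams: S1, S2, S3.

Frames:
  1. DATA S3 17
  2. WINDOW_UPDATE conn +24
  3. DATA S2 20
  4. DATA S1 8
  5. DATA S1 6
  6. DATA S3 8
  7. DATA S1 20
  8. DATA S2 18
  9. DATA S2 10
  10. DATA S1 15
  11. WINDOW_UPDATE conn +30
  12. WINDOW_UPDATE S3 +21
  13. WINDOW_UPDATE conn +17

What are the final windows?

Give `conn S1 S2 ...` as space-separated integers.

Answer: -7 -5 -4 40

Derivation:
Op 1: conn=27 S1=44 S2=44 S3=27 blocked=[]
Op 2: conn=51 S1=44 S2=44 S3=27 blocked=[]
Op 3: conn=31 S1=44 S2=24 S3=27 blocked=[]
Op 4: conn=23 S1=36 S2=24 S3=27 blocked=[]
Op 5: conn=17 S1=30 S2=24 S3=27 blocked=[]
Op 6: conn=9 S1=30 S2=24 S3=19 blocked=[]
Op 7: conn=-11 S1=10 S2=24 S3=19 blocked=[1, 2, 3]
Op 8: conn=-29 S1=10 S2=6 S3=19 blocked=[1, 2, 3]
Op 9: conn=-39 S1=10 S2=-4 S3=19 blocked=[1, 2, 3]
Op 10: conn=-54 S1=-5 S2=-4 S3=19 blocked=[1, 2, 3]
Op 11: conn=-24 S1=-5 S2=-4 S3=19 blocked=[1, 2, 3]
Op 12: conn=-24 S1=-5 S2=-4 S3=40 blocked=[1, 2, 3]
Op 13: conn=-7 S1=-5 S2=-4 S3=40 blocked=[1, 2, 3]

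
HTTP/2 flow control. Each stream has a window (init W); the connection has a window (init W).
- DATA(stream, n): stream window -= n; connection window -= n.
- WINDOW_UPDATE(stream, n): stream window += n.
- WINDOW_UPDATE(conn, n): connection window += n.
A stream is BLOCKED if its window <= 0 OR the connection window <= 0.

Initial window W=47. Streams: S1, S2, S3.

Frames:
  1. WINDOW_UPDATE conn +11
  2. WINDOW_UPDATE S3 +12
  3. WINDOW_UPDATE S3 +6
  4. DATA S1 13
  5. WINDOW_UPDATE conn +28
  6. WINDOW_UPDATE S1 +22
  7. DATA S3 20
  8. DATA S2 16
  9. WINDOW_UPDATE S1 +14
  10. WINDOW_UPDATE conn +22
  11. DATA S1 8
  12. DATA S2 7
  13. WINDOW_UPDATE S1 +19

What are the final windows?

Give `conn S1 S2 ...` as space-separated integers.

Op 1: conn=58 S1=47 S2=47 S3=47 blocked=[]
Op 2: conn=58 S1=47 S2=47 S3=59 blocked=[]
Op 3: conn=58 S1=47 S2=47 S3=65 blocked=[]
Op 4: conn=45 S1=34 S2=47 S3=65 blocked=[]
Op 5: conn=73 S1=34 S2=47 S3=65 blocked=[]
Op 6: conn=73 S1=56 S2=47 S3=65 blocked=[]
Op 7: conn=53 S1=56 S2=47 S3=45 blocked=[]
Op 8: conn=37 S1=56 S2=31 S3=45 blocked=[]
Op 9: conn=37 S1=70 S2=31 S3=45 blocked=[]
Op 10: conn=59 S1=70 S2=31 S3=45 blocked=[]
Op 11: conn=51 S1=62 S2=31 S3=45 blocked=[]
Op 12: conn=44 S1=62 S2=24 S3=45 blocked=[]
Op 13: conn=44 S1=81 S2=24 S3=45 blocked=[]

Answer: 44 81 24 45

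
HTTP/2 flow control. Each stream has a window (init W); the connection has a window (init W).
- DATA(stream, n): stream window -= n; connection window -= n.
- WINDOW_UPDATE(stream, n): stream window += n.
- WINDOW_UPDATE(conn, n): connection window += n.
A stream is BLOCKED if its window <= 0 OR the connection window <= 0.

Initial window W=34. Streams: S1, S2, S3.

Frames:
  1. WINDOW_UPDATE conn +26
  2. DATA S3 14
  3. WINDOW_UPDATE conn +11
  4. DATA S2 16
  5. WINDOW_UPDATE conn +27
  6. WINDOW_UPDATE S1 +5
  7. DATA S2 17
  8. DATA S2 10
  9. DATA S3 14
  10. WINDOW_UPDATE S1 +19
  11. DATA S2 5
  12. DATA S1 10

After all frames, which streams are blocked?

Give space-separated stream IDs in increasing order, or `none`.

Answer: S2

Derivation:
Op 1: conn=60 S1=34 S2=34 S3=34 blocked=[]
Op 2: conn=46 S1=34 S2=34 S3=20 blocked=[]
Op 3: conn=57 S1=34 S2=34 S3=20 blocked=[]
Op 4: conn=41 S1=34 S2=18 S3=20 blocked=[]
Op 5: conn=68 S1=34 S2=18 S3=20 blocked=[]
Op 6: conn=68 S1=39 S2=18 S3=20 blocked=[]
Op 7: conn=51 S1=39 S2=1 S3=20 blocked=[]
Op 8: conn=41 S1=39 S2=-9 S3=20 blocked=[2]
Op 9: conn=27 S1=39 S2=-9 S3=6 blocked=[2]
Op 10: conn=27 S1=58 S2=-9 S3=6 blocked=[2]
Op 11: conn=22 S1=58 S2=-14 S3=6 blocked=[2]
Op 12: conn=12 S1=48 S2=-14 S3=6 blocked=[2]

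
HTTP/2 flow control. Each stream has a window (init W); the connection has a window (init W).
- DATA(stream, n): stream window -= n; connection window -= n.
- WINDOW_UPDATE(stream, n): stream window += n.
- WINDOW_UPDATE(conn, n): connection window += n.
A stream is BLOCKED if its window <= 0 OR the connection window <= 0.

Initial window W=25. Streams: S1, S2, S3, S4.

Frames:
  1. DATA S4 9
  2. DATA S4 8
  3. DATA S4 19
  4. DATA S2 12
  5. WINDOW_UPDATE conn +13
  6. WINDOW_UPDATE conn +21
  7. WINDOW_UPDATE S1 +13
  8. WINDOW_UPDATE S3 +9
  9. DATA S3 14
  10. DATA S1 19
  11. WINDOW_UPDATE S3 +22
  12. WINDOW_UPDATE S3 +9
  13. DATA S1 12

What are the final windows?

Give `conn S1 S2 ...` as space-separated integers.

Answer: -34 7 13 51 -11

Derivation:
Op 1: conn=16 S1=25 S2=25 S3=25 S4=16 blocked=[]
Op 2: conn=8 S1=25 S2=25 S3=25 S4=8 blocked=[]
Op 3: conn=-11 S1=25 S2=25 S3=25 S4=-11 blocked=[1, 2, 3, 4]
Op 4: conn=-23 S1=25 S2=13 S3=25 S4=-11 blocked=[1, 2, 3, 4]
Op 5: conn=-10 S1=25 S2=13 S3=25 S4=-11 blocked=[1, 2, 3, 4]
Op 6: conn=11 S1=25 S2=13 S3=25 S4=-11 blocked=[4]
Op 7: conn=11 S1=38 S2=13 S3=25 S4=-11 blocked=[4]
Op 8: conn=11 S1=38 S2=13 S3=34 S4=-11 blocked=[4]
Op 9: conn=-3 S1=38 S2=13 S3=20 S4=-11 blocked=[1, 2, 3, 4]
Op 10: conn=-22 S1=19 S2=13 S3=20 S4=-11 blocked=[1, 2, 3, 4]
Op 11: conn=-22 S1=19 S2=13 S3=42 S4=-11 blocked=[1, 2, 3, 4]
Op 12: conn=-22 S1=19 S2=13 S3=51 S4=-11 blocked=[1, 2, 3, 4]
Op 13: conn=-34 S1=7 S2=13 S3=51 S4=-11 blocked=[1, 2, 3, 4]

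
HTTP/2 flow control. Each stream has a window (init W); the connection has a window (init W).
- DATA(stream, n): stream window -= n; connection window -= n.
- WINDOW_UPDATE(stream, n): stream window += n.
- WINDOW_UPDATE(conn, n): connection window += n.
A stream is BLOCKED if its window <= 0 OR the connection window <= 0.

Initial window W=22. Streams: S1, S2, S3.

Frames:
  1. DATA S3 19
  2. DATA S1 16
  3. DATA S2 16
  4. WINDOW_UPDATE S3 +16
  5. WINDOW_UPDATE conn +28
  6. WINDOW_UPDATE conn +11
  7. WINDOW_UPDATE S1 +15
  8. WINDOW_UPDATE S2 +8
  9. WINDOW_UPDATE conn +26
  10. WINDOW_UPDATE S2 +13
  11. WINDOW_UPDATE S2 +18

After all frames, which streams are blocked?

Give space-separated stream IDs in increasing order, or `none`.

Answer: none

Derivation:
Op 1: conn=3 S1=22 S2=22 S3=3 blocked=[]
Op 2: conn=-13 S1=6 S2=22 S3=3 blocked=[1, 2, 3]
Op 3: conn=-29 S1=6 S2=6 S3=3 blocked=[1, 2, 3]
Op 4: conn=-29 S1=6 S2=6 S3=19 blocked=[1, 2, 3]
Op 5: conn=-1 S1=6 S2=6 S3=19 blocked=[1, 2, 3]
Op 6: conn=10 S1=6 S2=6 S3=19 blocked=[]
Op 7: conn=10 S1=21 S2=6 S3=19 blocked=[]
Op 8: conn=10 S1=21 S2=14 S3=19 blocked=[]
Op 9: conn=36 S1=21 S2=14 S3=19 blocked=[]
Op 10: conn=36 S1=21 S2=27 S3=19 blocked=[]
Op 11: conn=36 S1=21 S2=45 S3=19 blocked=[]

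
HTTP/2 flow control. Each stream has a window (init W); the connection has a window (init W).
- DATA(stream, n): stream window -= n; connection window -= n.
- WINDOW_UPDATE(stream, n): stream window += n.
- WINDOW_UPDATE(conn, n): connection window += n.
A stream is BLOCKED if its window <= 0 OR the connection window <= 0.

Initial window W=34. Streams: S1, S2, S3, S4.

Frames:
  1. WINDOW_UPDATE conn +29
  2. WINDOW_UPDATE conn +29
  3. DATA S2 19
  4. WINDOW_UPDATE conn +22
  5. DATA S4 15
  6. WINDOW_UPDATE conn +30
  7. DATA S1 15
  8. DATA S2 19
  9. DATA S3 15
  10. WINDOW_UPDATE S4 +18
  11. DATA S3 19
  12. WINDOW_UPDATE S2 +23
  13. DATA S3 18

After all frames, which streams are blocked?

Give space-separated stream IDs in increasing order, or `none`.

Answer: S3

Derivation:
Op 1: conn=63 S1=34 S2=34 S3=34 S4=34 blocked=[]
Op 2: conn=92 S1=34 S2=34 S3=34 S4=34 blocked=[]
Op 3: conn=73 S1=34 S2=15 S3=34 S4=34 blocked=[]
Op 4: conn=95 S1=34 S2=15 S3=34 S4=34 blocked=[]
Op 5: conn=80 S1=34 S2=15 S3=34 S4=19 blocked=[]
Op 6: conn=110 S1=34 S2=15 S3=34 S4=19 blocked=[]
Op 7: conn=95 S1=19 S2=15 S3=34 S4=19 blocked=[]
Op 8: conn=76 S1=19 S2=-4 S3=34 S4=19 blocked=[2]
Op 9: conn=61 S1=19 S2=-4 S3=19 S4=19 blocked=[2]
Op 10: conn=61 S1=19 S2=-4 S3=19 S4=37 blocked=[2]
Op 11: conn=42 S1=19 S2=-4 S3=0 S4=37 blocked=[2, 3]
Op 12: conn=42 S1=19 S2=19 S3=0 S4=37 blocked=[3]
Op 13: conn=24 S1=19 S2=19 S3=-18 S4=37 blocked=[3]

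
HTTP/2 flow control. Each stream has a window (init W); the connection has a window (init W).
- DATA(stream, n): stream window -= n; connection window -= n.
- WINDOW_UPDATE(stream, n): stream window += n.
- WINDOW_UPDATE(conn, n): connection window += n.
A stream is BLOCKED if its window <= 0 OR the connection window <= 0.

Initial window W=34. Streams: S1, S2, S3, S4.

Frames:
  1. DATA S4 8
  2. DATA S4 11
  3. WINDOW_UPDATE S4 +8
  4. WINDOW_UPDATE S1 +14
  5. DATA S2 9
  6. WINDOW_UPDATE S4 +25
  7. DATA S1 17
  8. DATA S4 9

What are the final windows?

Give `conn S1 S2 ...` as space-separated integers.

Answer: -20 31 25 34 39

Derivation:
Op 1: conn=26 S1=34 S2=34 S3=34 S4=26 blocked=[]
Op 2: conn=15 S1=34 S2=34 S3=34 S4=15 blocked=[]
Op 3: conn=15 S1=34 S2=34 S3=34 S4=23 blocked=[]
Op 4: conn=15 S1=48 S2=34 S3=34 S4=23 blocked=[]
Op 5: conn=6 S1=48 S2=25 S3=34 S4=23 blocked=[]
Op 6: conn=6 S1=48 S2=25 S3=34 S4=48 blocked=[]
Op 7: conn=-11 S1=31 S2=25 S3=34 S4=48 blocked=[1, 2, 3, 4]
Op 8: conn=-20 S1=31 S2=25 S3=34 S4=39 blocked=[1, 2, 3, 4]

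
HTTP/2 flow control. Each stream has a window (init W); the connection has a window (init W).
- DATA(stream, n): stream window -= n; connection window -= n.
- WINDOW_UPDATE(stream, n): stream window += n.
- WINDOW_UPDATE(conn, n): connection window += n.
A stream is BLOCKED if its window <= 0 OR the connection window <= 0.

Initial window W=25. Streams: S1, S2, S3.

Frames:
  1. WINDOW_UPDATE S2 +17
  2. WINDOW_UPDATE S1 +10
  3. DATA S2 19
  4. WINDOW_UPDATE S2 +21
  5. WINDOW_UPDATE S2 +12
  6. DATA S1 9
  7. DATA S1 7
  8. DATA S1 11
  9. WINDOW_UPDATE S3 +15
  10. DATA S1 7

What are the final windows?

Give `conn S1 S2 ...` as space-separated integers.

Op 1: conn=25 S1=25 S2=42 S3=25 blocked=[]
Op 2: conn=25 S1=35 S2=42 S3=25 blocked=[]
Op 3: conn=6 S1=35 S2=23 S3=25 blocked=[]
Op 4: conn=6 S1=35 S2=44 S3=25 blocked=[]
Op 5: conn=6 S1=35 S2=56 S3=25 blocked=[]
Op 6: conn=-3 S1=26 S2=56 S3=25 blocked=[1, 2, 3]
Op 7: conn=-10 S1=19 S2=56 S3=25 blocked=[1, 2, 3]
Op 8: conn=-21 S1=8 S2=56 S3=25 blocked=[1, 2, 3]
Op 9: conn=-21 S1=8 S2=56 S3=40 blocked=[1, 2, 3]
Op 10: conn=-28 S1=1 S2=56 S3=40 blocked=[1, 2, 3]

Answer: -28 1 56 40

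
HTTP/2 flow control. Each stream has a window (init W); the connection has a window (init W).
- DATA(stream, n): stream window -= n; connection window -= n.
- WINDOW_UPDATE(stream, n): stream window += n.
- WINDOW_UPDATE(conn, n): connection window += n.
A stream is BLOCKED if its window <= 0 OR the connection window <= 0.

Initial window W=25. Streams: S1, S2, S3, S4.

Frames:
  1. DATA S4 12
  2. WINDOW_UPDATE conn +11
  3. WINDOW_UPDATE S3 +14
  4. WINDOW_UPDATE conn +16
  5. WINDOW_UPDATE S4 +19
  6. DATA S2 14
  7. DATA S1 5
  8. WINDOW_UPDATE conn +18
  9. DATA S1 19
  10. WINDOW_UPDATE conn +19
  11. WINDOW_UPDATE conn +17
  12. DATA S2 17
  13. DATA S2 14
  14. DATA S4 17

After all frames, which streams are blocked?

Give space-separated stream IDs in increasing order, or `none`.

Answer: S2

Derivation:
Op 1: conn=13 S1=25 S2=25 S3=25 S4=13 blocked=[]
Op 2: conn=24 S1=25 S2=25 S3=25 S4=13 blocked=[]
Op 3: conn=24 S1=25 S2=25 S3=39 S4=13 blocked=[]
Op 4: conn=40 S1=25 S2=25 S3=39 S4=13 blocked=[]
Op 5: conn=40 S1=25 S2=25 S3=39 S4=32 blocked=[]
Op 6: conn=26 S1=25 S2=11 S3=39 S4=32 blocked=[]
Op 7: conn=21 S1=20 S2=11 S3=39 S4=32 blocked=[]
Op 8: conn=39 S1=20 S2=11 S3=39 S4=32 blocked=[]
Op 9: conn=20 S1=1 S2=11 S3=39 S4=32 blocked=[]
Op 10: conn=39 S1=1 S2=11 S3=39 S4=32 blocked=[]
Op 11: conn=56 S1=1 S2=11 S3=39 S4=32 blocked=[]
Op 12: conn=39 S1=1 S2=-6 S3=39 S4=32 blocked=[2]
Op 13: conn=25 S1=1 S2=-20 S3=39 S4=32 blocked=[2]
Op 14: conn=8 S1=1 S2=-20 S3=39 S4=15 blocked=[2]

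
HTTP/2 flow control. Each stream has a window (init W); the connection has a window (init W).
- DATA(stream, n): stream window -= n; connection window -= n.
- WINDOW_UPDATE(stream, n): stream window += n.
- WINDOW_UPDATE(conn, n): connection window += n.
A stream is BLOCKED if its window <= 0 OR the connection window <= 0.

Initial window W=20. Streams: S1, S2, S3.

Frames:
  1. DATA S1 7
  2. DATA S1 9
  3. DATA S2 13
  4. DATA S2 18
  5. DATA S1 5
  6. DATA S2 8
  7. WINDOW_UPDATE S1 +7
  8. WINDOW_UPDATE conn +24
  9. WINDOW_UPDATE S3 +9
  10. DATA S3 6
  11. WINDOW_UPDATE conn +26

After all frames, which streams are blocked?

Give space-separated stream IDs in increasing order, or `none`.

Answer: S2

Derivation:
Op 1: conn=13 S1=13 S2=20 S3=20 blocked=[]
Op 2: conn=4 S1=4 S2=20 S3=20 blocked=[]
Op 3: conn=-9 S1=4 S2=7 S3=20 blocked=[1, 2, 3]
Op 4: conn=-27 S1=4 S2=-11 S3=20 blocked=[1, 2, 3]
Op 5: conn=-32 S1=-1 S2=-11 S3=20 blocked=[1, 2, 3]
Op 6: conn=-40 S1=-1 S2=-19 S3=20 blocked=[1, 2, 3]
Op 7: conn=-40 S1=6 S2=-19 S3=20 blocked=[1, 2, 3]
Op 8: conn=-16 S1=6 S2=-19 S3=20 blocked=[1, 2, 3]
Op 9: conn=-16 S1=6 S2=-19 S3=29 blocked=[1, 2, 3]
Op 10: conn=-22 S1=6 S2=-19 S3=23 blocked=[1, 2, 3]
Op 11: conn=4 S1=6 S2=-19 S3=23 blocked=[2]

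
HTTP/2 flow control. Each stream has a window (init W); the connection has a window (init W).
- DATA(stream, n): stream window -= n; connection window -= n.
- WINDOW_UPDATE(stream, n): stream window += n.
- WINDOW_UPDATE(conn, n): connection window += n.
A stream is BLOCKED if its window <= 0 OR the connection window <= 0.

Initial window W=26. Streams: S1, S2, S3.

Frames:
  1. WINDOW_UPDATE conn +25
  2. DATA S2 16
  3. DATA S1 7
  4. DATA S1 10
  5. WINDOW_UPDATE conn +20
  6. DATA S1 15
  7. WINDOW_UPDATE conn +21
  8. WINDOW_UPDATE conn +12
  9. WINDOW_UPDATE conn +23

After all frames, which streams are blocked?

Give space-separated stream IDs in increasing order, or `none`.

Op 1: conn=51 S1=26 S2=26 S3=26 blocked=[]
Op 2: conn=35 S1=26 S2=10 S3=26 blocked=[]
Op 3: conn=28 S1=19 S2=10 S3=26 blocked=[]
Op 4: conn=18 S1=9 S2=10 S3=26 blocked=[]
Op 5: conn=38 S1=9 S2=10 S3=26 blocked=[]
Op 6: conn=23 S1=-6 S2=10 S3=26 blocked=[1]
Op 7: conn=44 S1=-6 S2=10 S3=26 blocked=[1]
Op 8: conn=56 S1=-6 S2=10 S3=26 blocked=[1]
Op 9: conn=79 S1=-6 S2=10 S3=26 blocked=[1]

Answer: S1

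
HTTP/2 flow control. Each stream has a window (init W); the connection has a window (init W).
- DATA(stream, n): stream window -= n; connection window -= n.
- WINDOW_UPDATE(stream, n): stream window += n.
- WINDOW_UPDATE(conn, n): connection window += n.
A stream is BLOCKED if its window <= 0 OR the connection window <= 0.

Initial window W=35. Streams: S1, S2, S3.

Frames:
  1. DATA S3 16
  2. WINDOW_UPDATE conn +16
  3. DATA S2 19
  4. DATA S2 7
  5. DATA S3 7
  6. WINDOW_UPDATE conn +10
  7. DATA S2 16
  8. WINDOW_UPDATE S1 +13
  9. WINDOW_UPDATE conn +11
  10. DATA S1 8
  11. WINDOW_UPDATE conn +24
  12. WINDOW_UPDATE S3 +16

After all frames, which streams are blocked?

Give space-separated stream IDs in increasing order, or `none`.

Answer: S2

Derivation:
Op 1: conn=19 S1=35 S2=35 S3=19 blocked=[]
Op 2: conn=35 S1=35 S2=35 S3=19 blocked=[]
Op 3: conn=16 S1=35 S2=16 S3=19 blocked=[]
Op 4: conn=9 S1=35 S2=9 S3=19 blocked=[]
Op 5: conn=2 S1=35 S2=9 S3=12 blocked=[]
Op 6: conn=12 S1=35 S2=9 S3=12 blocked=[]
Op 7: conn=-4 S1=35 S2=-7 S3=12 blocked=[1, 2, 3]
Op 8: conn=-4 S1=48 S2=-7 S3=12 blocked=[1, 2, 3]
Op 9: conn=7 S1=48 S2=-7 S3=12 blocked=[2]
Op 10: conn=-1 S1=40 S2=-7 S3=12 blocked=[1, 2, 3]
Op 11: conn=23 S1=40 S2=-7 S3=12 blocked=[2]
Op 12: conn=23 S1=40 S2=-7 S3=28 blocked=[2]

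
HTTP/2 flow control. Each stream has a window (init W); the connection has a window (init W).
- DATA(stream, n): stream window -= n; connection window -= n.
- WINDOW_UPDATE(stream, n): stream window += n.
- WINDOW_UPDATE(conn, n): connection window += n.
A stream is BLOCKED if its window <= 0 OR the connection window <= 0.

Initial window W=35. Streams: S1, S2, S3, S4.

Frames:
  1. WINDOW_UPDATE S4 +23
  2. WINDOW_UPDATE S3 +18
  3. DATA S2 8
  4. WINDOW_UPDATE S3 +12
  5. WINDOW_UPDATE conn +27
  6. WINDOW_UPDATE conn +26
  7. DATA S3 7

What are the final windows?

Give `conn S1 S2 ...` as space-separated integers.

Op 1: conn=35 S1=35 S2=35 S3=35 S4=58 blocked=[]
Op 2: conn=35 S1=35 S2=35 S3=53 S4=58 blocked=[]
Op 3: conn=27 S1=35 S2=27 S3=53 S4=58 blocked=[]
Op 4: conn=27 S1=35 S2=27 S3=65 S4=58 blocked=[]
Op 5: conn=54 S1=35 S2=27 S3=65 S4=58 blocked=[]
Op 6: conn=80 S1=35 S2=27 S3=65 S4=58 blocked=[]
Op 7: conn=73 S1=35 S2=27 S3=58 S4=58 blocked=[]

Answer: 73 35 27 58 58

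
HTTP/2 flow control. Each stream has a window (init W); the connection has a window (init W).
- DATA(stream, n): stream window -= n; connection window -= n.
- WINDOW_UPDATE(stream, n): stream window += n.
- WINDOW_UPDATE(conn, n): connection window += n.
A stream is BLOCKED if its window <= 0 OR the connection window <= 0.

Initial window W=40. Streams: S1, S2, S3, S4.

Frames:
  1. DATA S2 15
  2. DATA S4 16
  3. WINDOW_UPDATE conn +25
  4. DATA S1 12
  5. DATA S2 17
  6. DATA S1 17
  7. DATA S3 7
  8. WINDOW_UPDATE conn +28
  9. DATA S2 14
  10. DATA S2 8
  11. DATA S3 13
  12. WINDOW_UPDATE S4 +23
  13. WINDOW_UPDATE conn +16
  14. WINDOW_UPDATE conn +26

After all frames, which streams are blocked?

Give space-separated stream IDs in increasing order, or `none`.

Answer: S2

Derivation:
Op 1: conn=25 S1=40 S2=25 S3=40 S4=40 blocked=[]
Op 2: conn=9 S1=40 S2=25 S3=40 S4=24 blocked=[]
Op 3: conn=34 S1=40 S2=25 S3=40 S4=24 blocked=[]
Op 4: conn=22 S1=28 S2=25 S3=40 S4=24 blocked=[]
Op 5: conn=5 S1=28 S2=8 S3=40 S4=24 blocked=[]
Op 6: conn=-12 S1=11 S2=8 S3=40 S4=24 blocked=[1, 2, 3, 4]
Op 7: conn=-19 S1=11 S2=8 S3=33 S4=24 blocked=[1, 2, 3, 4]
Op 8: conn=9 S1=11 S2=8 S3=33 S4=24 blocked=[]
Op 9: conn=-5 S1=11 S2=-6 S3=33 S4=24 blocked=[1, 2, 3, 4]
Op 10: conn=-13 S1=11 S2=-14 S3=33 S4=24 blocked=[1, 2, 3, 4]
Op 11: conn=-26 S1=11 S2=-14 S3=20 S4=24 blocked=[1, 2, 3, 4]
Op 12: conn=-26 S1=11 S2=-14 S3=20 S4=47 blocked=[1, 2, 3, 4]
Op 13: conn=-10 S1=11 S2=-14 S3=20 S4=47 blocked=[1, 2, 3, 4]
Op 14: conn=16 S1=11 S2=-14 S3=20 S4=47 blocked=[2]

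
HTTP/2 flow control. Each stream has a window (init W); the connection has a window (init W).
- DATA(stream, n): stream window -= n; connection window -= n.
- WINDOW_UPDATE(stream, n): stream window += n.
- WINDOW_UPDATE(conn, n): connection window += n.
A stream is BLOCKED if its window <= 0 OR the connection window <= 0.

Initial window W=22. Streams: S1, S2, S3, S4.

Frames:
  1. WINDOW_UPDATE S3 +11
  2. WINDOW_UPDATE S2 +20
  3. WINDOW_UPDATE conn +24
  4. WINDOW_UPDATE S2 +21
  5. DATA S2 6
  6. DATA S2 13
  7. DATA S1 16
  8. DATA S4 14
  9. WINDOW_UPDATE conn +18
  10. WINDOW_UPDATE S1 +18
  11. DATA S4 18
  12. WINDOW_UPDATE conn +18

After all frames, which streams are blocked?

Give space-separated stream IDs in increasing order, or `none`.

Op 1: conn=22 S1=22 S2=22 S3=33 S4=22 blocked=[]
Op 2: conn=22 S1=22 S2=42 S3=33 S4=22 blocked=[]
Op 3: conn=46 S1=22 S2=42 S3=33 S4=22 blocked=[]
Op 4: conn=46 S1=22 S2=63 S3=33 S4=22 blocked=[]
Op 5: conn=40 S1=22 S2=57 S3=33 S4=22 blocked=[]
Op 6: conn=27 S1=22 S2=44 S3=33 S4=22 blocked=[]
Op 7: conn=11 S1=6 S2=44 S3=33 S4=22 blocked=[]
Op 8: conn=-3 S1=6 S2=44 S3=33 S4=8 blocked=[1, 2, 3, 4]
Op 9: conn=15 S1=6 S2=44 S3=33 S4=8 blocked=[]
Op 10: conn=15 S1=24 S2=44 S3=33 S4=8 blocked=[]
Op 11: conn=-3 S1=24 S2=44 S3=33 S4=-10 blocked=[1, 2, 3, 4]
Op 12: conn=15 S1=24 S2=44 S3=33 S4=-10 blocked=[4]

Answer: S4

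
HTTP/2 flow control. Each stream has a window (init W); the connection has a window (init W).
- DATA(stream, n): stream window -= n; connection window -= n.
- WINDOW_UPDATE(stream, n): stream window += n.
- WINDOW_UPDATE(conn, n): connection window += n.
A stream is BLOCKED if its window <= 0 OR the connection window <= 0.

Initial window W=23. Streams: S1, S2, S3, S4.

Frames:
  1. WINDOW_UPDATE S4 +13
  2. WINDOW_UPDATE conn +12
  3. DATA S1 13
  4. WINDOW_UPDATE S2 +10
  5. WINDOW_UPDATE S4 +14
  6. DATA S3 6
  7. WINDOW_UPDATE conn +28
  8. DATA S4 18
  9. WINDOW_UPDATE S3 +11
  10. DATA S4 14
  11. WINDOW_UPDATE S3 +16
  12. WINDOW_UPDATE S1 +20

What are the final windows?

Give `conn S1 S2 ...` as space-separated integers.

Op 1: conn=23 S1=23 S2=23 S3=23 S4=36 blocked=[]
Op 2: conn=35 S1=23 S2=23 S3=23 S4=36 blocked=[]
Op 3: conn=22 S1=10 S2=23 S3=23 S4=36 blocked=[]
Op 4: conn=22 S1=10 S2=33 S3=23 S4=36 blocked=[]
Op 5: conn=22 S1=10 S2=33 S3=23 S4=50 blocked=[]
Op 6: conn=16 S1=10 S2=33 S3=17 S4=50 blocked=[]
Op 7: conn=44 S1=10 S2=33 S3=17 S4=50 blocked=[]
Op 8: conn=26 S1=10 S2=33 S3=17 S4=32 blocked=[]
Op 9: conn=26 S1=10 S2=33 S3=28 S4=32 blocked=[]
Op 10: conn=12 S1=10 S2=33 S3=28 S4=18 blocked=[]
Op 11: conn=12 S1=10 S2=33 S3=44 S4=18 blocked=[]
Op 12: conn=12 S1=30 S2=33 S3=44 S4=18 blocked=[]

Answer: 12 30 33 44 18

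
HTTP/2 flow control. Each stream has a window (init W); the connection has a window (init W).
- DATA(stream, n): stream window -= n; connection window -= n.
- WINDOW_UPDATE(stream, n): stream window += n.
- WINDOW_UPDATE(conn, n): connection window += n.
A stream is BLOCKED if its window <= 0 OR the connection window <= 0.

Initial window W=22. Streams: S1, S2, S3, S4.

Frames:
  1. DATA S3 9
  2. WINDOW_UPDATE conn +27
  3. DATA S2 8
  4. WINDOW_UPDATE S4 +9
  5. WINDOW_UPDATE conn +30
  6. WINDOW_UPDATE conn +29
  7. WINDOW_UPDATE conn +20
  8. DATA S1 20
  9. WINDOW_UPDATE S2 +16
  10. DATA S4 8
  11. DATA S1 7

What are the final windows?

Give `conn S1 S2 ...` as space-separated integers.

Answer: 76 -5 30 13 23

Derivation:
Op 1: conn=13 S1=22 S2=22 S3=13 S4=22 blocked=[]
Op 2: conn=40 S1=22 S2=22 S3=13 S4=22 blocked=[]
Op 3: conn=32 S1=22 S2=14 S3=13 S4=22 blocked=[]
Op 4: conn=32 S1=22 S2=14 S3=13 S4=31 blocked=[]
Op 5: conn=62 S1=22 S2=14 S3=13 S4=31 blocked=[]
Op 6: conn=91 S1=22 S2=14 S3=13 S4=31 blocked=[]
Op 7: conn=111 S1=22 S2=14 S3=13 S4=31 blocked=[]
Op 8: conn=91 S1=2 S2=14 S3=13 S4=31 blocked=[]
Op 9: conn=91 S1=2 S2=30 S3=13 S4=31 blocked=[]
Op 10: conn=83 S1=2 S2=30 S3=13 S4=23 blocked=[]
Op 11: conn=76 S1=-5 S2=30 S3=13 S4=23 blocked=[1]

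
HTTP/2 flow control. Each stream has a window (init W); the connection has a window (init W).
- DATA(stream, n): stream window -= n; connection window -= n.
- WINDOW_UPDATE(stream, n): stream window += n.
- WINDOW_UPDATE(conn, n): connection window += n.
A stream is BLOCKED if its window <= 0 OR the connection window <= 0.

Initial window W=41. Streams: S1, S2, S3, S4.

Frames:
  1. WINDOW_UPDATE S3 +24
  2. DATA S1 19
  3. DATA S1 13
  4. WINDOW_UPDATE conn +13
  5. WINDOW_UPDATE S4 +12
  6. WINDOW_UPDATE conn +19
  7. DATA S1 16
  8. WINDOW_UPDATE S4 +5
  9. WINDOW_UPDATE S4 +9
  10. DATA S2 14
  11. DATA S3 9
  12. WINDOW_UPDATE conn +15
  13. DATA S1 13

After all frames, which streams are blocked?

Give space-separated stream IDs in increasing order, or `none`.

Answer: S1

Derivation:
Op 1: conn=41 S1=41 S2=41 S3=65 S4=41 blocked=[]
Op 2: conn=22 S1=22 S2=41 S3=65 S4=41 blocked=[]
Op 3: conn=9 S1=9 S2=41 S3=65 S4=41 blocked=[]
Op 4: conn=22 S1=9 S2=41 S3=65 S4=41 blocked=[]
Op 5: conn=22 S1=9 S2=41 S3=65 S4=53 blocked=[]
Op 6: conn=41 S1=9 S2=41 S3=65 S4=53 blocked=[]
Op 7: conn=25 S1=-7 S2=41 S3=65 S4=53 blocked=[1]
Op 8: conn=25 S1=-7 S2=41 S3=65 S4=58 blocked=[1]
Op 9: conn=25 S1=-7 S2=41 S3=65 S4=67 blocked=[1]
Op 10: conn=11 S1=-7 S2=27 S3=65 S4=67 blocked=[1]
Op 11: conn=2 S1=-7 S2=27 S3=56 S4=67 blocked=[1]
Op 12: conn=17 S1=-7 S2=27 S3=56 S4=67 blocked=[1]
Op 13: conn=4 S1=-20 S2=27 S3=56 S4=67 blocked=[1]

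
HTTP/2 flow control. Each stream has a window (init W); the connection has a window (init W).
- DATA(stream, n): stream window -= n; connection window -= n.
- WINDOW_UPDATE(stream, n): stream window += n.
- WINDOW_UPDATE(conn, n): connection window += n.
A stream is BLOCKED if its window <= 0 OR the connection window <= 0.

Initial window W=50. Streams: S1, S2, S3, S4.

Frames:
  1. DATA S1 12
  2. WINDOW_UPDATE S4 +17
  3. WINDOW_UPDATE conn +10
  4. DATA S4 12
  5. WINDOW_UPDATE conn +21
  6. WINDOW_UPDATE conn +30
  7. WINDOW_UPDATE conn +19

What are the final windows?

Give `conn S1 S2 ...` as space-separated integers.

Op 1: conn=38 S1=38 S2=50 S3=50 S4=50 blocked=[]
Op 2: conn=38 S1=38 S2=50 S3=50 S4=67 blocked=[]
Op 3: conn=48 S1=38 S2=50 S3=50 S4=67 blocked=[]
Op 4: conn=36 S1=38 S2=50 S3=50 S4=55 blocked=[]
Op 5: conn=57 S1=38 S2=50 S3=50 S4=55 blocked=[]
Op 6: conn=87 S1=38 S2=50 S3=50 S4=55 blocked=[]
Op 7: conn=106 S1=38 S2=50 S3=50 S4=55 blocked=[]

Answer: 106 38 50 50 55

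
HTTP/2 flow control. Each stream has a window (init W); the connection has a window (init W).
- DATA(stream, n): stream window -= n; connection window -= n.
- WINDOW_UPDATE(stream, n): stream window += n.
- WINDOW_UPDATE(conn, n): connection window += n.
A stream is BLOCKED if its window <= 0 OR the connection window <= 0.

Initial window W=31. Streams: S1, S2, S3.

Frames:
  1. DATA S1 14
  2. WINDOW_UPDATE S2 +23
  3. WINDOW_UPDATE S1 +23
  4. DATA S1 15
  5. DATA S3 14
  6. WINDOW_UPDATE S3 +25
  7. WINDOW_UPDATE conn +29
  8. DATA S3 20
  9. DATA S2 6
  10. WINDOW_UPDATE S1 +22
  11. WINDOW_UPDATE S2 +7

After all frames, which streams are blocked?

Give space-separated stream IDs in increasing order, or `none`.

Answer: S1 S2 S3

Derivation:
Op 1: conn=17 S1=17 S2=31 S3=31 blocked=[]
Op 2: conn=17 S1=17 S2=54 S3=31 blocked=[]
Op 3: conn=17 S1=40 S2=54 S3=31 blocked=[]
Op 4: conn=2 S1=25 S2=54 S3=31 blocked=[]
Op 5: conn=-12 S1=25 S2=54 S3=17 blocked=[1, 2, 3]
Op 6: conn=-12 S1=25 S2=54 S3=42 blocked=[1, 2, 3]
Op 7: conn=17 S1=25 S2=54 S3=42 blocked=[]
Op 8: conn=-3 S1=25 S2=54 S3=22 blocked=[1, 2, 3]
Op 9: conn=-9 S1=25 S2=48 S3=22 blocked=[1, 2, 3]
Op 10: conn=-9 S1=47 S2=48 S3=22 blocked=[1, 2, 3]
Op 11: conn=-9 S1=47 S2=55 S3=22 blocked=[1, 2, 3]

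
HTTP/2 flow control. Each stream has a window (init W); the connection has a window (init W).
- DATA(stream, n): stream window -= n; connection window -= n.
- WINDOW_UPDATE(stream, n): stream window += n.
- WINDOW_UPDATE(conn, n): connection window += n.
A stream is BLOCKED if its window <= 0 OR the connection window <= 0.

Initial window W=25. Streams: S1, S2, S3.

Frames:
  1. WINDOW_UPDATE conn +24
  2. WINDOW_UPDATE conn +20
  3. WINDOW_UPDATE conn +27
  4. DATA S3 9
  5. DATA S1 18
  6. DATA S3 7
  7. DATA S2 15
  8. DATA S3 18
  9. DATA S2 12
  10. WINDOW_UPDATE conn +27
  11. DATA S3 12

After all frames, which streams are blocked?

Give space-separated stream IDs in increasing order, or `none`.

Op 1: conn=49 S1=25 S2=25 S3=25 blocked=[]
Op 2: conn=69 S1=25 S2=25 S3=25 blocked=[]
Op 3: conn=96 S1=25 S2=25 S3=25 blocked=[]
Op 4: conn=87 S1=25 S2=25 S3=16 blocked=[]
Op 5: conn=69 S1=7 S2=25 S3=16 blocked=[]
Op 6: conn=62 S1=7 S2=25 S3=9 blocked=[]
Op 7: conn=47 S1=7 S2=10 S3=9 blocked=[]
Op 8: conn=29 S1=7 S2=10 S3=-9 blocked=[3]
Op 9: conn=17 S1=7 S2=-2 S3=-9 blocked=[2, 3]
Op 10: conn=44 S1=7 S2=-2 S3=-9 blocked=[2, 3]
Op 11: conn=32 S1=7 S2=-2 S3=-21 blocked=[2, 3]

Answer: S2 S3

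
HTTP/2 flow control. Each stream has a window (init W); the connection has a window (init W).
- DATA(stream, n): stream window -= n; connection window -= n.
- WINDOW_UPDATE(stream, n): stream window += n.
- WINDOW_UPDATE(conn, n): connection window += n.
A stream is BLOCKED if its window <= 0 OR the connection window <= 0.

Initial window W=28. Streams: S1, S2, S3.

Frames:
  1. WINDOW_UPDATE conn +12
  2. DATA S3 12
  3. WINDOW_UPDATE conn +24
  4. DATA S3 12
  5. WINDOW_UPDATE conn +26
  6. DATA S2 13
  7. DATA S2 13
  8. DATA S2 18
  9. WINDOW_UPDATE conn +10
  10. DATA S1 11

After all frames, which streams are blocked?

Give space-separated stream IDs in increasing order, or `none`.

Op 1: conn=40 S1=28 S2=28 S3=28 blocked=[]
Op 2: conn=28 S1=28 S2=28 S3=16 blocked=[]
Op 3: conn=52 S1=28 S2=28 S3=16 blocked=[]
Op 4: conn=40 S1=28 S2=28 S3=4 blocked=[]
Op 5: conn=66 S1=28 S2=28 S3=4 blocked=[]
Op 6: conn=53 S1=28 S2=15 S3=4 blocked=[]
Op 7: conn=40 S1=28 S2=2 S3=4 blocked=[]
Op 8: conn=22 S1=28 S2=-16 S3=4 blocked=[2]
Op 9: conn=32 S1=28 S2=-16 S3=4 blocked=[2]
Op 10: conn=21 S1=17 S2=-16 S3=4 blocked=[2]

Answer: S2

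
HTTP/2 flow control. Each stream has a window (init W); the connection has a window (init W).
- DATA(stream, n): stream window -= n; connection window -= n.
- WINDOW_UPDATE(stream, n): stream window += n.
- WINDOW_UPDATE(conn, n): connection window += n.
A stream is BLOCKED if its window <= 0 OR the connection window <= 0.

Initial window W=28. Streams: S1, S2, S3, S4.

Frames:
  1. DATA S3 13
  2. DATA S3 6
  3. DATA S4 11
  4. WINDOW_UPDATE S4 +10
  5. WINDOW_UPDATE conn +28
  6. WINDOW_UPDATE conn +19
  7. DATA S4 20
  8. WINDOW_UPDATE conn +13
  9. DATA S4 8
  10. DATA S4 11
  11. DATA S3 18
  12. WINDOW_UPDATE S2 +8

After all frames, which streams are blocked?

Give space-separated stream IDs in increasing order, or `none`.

Answer: S3 S4

Derivation:
Op 1: conn=15 S1=28 S2=28 S3=15 S4=28 blocked=[]
Op 2: conn=9 S1=28 S2=28 S3=9 S4=28 blocked=[]
Op 3: conn=-2 S1=28 S2=28 S3=9 S4=17 blocked=[1, 2, 3, 4]
Op 4: conn=-2 S1=28 S2=28 S3=9 S4=27 blocked=[1, 2, 3, 4]
Op 5: conn=26 S1=28 S2=28 S3=9 S4=27 blocked=[]
Op 6: conn=45 S1=28 S2=28 S3=9 S4=27 blocked=[]
Op 7: conn=25 S1=28 S2=28 S3=9 S4=7 blocked=[]
Op 8: conn=38 S1=28 S2=28 S3=9 S4=7 blocked=[]
Op 9: conn=30 S1=28 S2=28 S3=9 S4=-1 blocked=[4]
Op 10: conn=19 S1=28 S2=28 S3=9 S4=-12 blocked=[4]
Op 11: conn=1 S1=28 S2=28 S3=-9 S4=-12 blocked=[3, 4]
Op 12: conn=1 S1=28 S2=36 S3=-9 S4=-12 blocked=[3, 4]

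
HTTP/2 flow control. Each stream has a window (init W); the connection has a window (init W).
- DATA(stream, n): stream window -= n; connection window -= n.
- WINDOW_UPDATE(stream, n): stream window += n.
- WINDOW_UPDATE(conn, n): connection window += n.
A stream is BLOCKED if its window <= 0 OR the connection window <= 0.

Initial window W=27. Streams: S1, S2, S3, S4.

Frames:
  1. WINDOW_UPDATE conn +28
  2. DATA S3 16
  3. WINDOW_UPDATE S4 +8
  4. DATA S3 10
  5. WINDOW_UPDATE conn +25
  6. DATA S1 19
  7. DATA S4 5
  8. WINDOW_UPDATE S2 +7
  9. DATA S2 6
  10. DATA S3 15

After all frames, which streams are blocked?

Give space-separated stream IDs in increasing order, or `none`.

Answer: S3

Derivation:
Op 1: conn=55 S1=27 S2=27 S3=27 S4=27 blocked=[]
Op 2: conn=39 S1=27 S2=27 S3=11 S4=27 blocked=[]
Op 3: conn=39 S1=27 S2=27 S3=11 S4=35 blocked=[]
Op 4: conn=29 S1=27 S2=27 S3=1 S4=35 blocked=[]
Op 5: conn=54 S1=27 S2=27 S3=1 S4=35 blocked=[]
Op 6: conn=35 S1=8 S2=27 S3=1 S4=35 blocked=[]
Op 7: conn=30 S1=8 S2=27 S3=1 S4=30 blocked=[]
Op 8: conn=30 S1=8 S2=34 S3=1 S4=30 blocked=[]
Op 9: conn=24 S1=8 S2=28 S3=1 S4=30 blocked=[]
Op 10: conn=9 S1=8 S2=28 S3=-14 S4=30 blocked=[3]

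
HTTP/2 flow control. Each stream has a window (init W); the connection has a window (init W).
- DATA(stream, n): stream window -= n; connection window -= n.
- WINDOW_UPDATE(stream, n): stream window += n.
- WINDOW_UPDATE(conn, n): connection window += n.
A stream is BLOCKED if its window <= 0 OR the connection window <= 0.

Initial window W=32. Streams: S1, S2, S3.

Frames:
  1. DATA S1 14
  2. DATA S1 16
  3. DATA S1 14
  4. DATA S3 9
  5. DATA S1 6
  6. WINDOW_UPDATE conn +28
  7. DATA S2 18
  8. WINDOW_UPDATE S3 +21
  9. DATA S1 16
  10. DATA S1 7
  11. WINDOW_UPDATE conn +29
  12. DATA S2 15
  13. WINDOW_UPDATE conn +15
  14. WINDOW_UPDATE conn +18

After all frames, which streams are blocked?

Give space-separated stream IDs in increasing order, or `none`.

Answer: S1 S2

Derivation:
Op 1: conn=18 S1=18 S2=32 S3=32 blocked=[]
Op 2: conn=2 S1=2 S2=32 S3=32 blocked=[]
Op 3: conn=-12 S1=-12 S2=32 S3=32 blocked=[1, 2, 3]
Op 4: conn=-21 S1=-12 S2=32 S3=23 blocked=[1, 2, 3]
Op 5: conn=-27 S1=-18 S2=32 S3=23 blocked=[1, 2, 3]
Op 6: conn=1 S1=-18 S2=32 S3=23 blocked=[1]
Op 7: conn=-17 S1=-18 S2=14 S3=23 blocked=[1, 2, 3]
Op 8: conn=-17 S1=-18 S2=14 S3=44 blocked=[1, 2, 3]
Op 9: conn=-33 S1=-34 S2=14 S3=44 blocked=[1, 2, 3]
Op 10: conn=-40 S1=-41 S2=14 S3=44 blocked=[1, 2, 3]
Op 11: conn=-11 S1=-41 S2=14 S3=44 blocked=[1, 2, 3]
Op 12: conn=-26 S1=-41 S2=-1 S3=44 blocked=[1, 2, 3]
Op 13: conn=-11 S1=-41 S2=-1 S3=44 blocked=[1, 2, 3]
Op 14: conn=7 S1=-41 S2=-1 S3=44 blocked=[1, 2]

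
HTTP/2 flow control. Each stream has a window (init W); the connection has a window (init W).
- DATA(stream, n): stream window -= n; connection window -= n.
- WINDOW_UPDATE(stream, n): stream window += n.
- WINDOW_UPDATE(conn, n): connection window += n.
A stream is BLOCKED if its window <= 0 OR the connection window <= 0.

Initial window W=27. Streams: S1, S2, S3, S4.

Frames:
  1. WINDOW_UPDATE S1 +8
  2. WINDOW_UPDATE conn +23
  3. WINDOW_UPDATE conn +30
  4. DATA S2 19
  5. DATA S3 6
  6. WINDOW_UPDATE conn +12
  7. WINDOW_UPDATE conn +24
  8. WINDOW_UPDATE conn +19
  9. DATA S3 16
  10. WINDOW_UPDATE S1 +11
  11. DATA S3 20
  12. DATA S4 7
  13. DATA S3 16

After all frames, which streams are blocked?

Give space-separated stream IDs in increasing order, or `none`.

Answer: S3

Derivation:
Op 1: conn=27 S1=35 S2=27 S3=27 S4=27 blocked=[]
Op 2: conn=50 S1=35 S2=27 S3=27 S4=27 blocked=[]
Op 3: conn=80 S1=35 S2=27 S3=27 S4=27 blocked=[]
Op 4: conn=61 S1=35 S2=8 S3=27 S4=27 blocked=[]
Op 5: conn=55 S1=35 S2=8 S3=21 S4=27 blocked=[]
Op 6: conn=67 S1=35 S2=8 S3=21 S4=27 blocked=[]
Op 7: conn=91 S1=35 S2=8 S3=21 S4=27 blocked=[]
Op 8: conn=110 S1=35 S2=8 S3=21 S4=27 blocked=[]
Op 9: conn=94 S1=35 S2=8 S3=5 S4=27 blocked=[]
Op 10: conn=94 S1=46 S2=8 S3=5 S4=27 blocked=[]
Op 11: conn=74 S1=46 S2=8 S3=-15 S4=27 blocked=[3]
Op 12: conn=67 S1=46 S2=8 S3=-15 S4=20 blocked=[3]
Op 13: conn=51 S1=46 S2=8 S3=-31 S4=20 blocked=[3]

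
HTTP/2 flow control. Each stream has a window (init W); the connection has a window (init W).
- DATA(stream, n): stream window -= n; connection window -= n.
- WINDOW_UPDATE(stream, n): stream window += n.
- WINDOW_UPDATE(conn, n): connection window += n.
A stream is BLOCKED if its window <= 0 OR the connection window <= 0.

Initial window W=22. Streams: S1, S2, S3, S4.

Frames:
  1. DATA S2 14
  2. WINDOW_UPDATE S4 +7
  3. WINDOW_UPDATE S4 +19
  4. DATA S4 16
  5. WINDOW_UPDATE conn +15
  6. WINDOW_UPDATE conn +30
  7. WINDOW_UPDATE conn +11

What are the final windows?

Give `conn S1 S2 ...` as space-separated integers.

Op 1: conn=8 S1=22 S2=8 S3=22 S4=22 blocked=[]
Op 2: conn=8 S1=22 S2=8 S3=22 S4=29 blocked=[]
Op 3: conn=8 S1=22 S2=8 S3=22 S4=48 blocked=[]
Op 4: conn=-8 S1=22 S2=8 S3=22 S4=32 blocked=[1, 2, 3, 4]
Op 5: conn=7 S1=22 S2=8 S3=22 S4=32 blocked=[]
Op 6: conn=37 S1=22 S2=8 S3=22 S4=32 blocked=[]
Op 7: conn=48 S1=22 S2=8 S3=22 S4=32 blocked=[]

Answer: 48 22 8 22 32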